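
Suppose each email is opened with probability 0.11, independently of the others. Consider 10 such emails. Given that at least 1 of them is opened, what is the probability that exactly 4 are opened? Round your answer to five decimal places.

X ~ Binomial(10, 0.11). Want P(X=4 | X≥1) = P(X=4) / P(X≥1).
P(X=4) = C(10,4)·0.11^4·0.89^6 = 0.0152802
P(X≥1) = 1 − 0.3118172 = 0.6881828
Ratio = 0.0152802 / 0.6881828 = 0.0222037

0.02220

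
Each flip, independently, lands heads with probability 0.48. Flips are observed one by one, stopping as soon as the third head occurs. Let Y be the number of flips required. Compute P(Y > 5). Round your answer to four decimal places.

0.5375

Needing more than 5 flips ⇔ fewer than 3 successes in the first 5. With X ~ Binomial(5, 0.48), P(Y > 5) = P(X ≤ 2).
  k=0: C(5,0)·0.48^0·0.52^5 = 0.038020
  k=1: C(5,1)·0.48^1·0.52^4 = 0.175479
  k=2: C(5,2)·0.48^2·0.52^3 = 0.323961
P(X ≤ 2) = 0.537460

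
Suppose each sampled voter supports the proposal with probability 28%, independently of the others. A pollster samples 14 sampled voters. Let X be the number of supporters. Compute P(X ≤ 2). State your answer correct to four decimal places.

0.2033

X ~ Binomial(14, 0.28); P(X ≤ 2) = Σ C(14,k) p^k (1−p)^(14−k) over k:
  k=0: C(14,0)·0.28^0·0.72^14 = 0.010061
  k=1: C(14,1)·0.28^1·0.72^13 = 0.054778
  k=2: C(14,2)·0.28^2·0.72^12 = 0.138467
Total = 0.203307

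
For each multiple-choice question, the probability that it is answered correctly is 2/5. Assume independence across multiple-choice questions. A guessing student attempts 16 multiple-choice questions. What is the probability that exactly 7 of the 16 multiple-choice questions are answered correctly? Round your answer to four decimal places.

0.1889

X ~ Binomial(n=16, p=0.40).
P(X=7) = C(16,7) · p^7 · (1−p)^9
= 11440 · 0.0016384 · 0.010078 = 0.188889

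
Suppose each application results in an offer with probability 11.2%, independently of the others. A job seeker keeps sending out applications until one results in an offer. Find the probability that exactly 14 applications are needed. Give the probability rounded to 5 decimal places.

Geometric (trials to first success), p = 0.112.
P(Y = 14) = (1−p)^13 · p = 0.21349 · 0.112 = 0.0239104

0.02391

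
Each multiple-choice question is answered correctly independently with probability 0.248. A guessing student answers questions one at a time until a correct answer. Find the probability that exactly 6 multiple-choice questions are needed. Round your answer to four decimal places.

Geometric (trials to first success), p = 0.248.
P(Y = 6) = (1−p)^5 · p = 0.24049 · 0.248 = 0.059640

0.0596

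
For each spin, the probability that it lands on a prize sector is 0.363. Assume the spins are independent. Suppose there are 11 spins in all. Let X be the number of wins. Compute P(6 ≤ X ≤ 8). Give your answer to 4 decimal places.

0.1688

X ~ Binomial(11, 0.363); P(6 ≤ X ≤ 8) = Σ C(11,k) p^k (1−p)^(11−k) over k:
  k=6: C(11,6)·0.363^6·0.637^5 = 0.110861
  k=7: C(11,7)·0.363^7·0.637^4 = 0.045125
  k=8: C(11,8)·0.363^8·0.637^3 = 0.012857
Total = 0.168844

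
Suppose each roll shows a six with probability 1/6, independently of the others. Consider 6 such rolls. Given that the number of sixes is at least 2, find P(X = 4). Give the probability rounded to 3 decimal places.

0.031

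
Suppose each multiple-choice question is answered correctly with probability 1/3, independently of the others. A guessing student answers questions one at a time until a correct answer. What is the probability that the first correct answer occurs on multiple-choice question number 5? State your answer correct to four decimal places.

0.0658

Geometric (trials to first success), p = 0.333333.
P(Y = 5) = (1−p)^4 · p = 0.19753 · 0.333333 = 0.065844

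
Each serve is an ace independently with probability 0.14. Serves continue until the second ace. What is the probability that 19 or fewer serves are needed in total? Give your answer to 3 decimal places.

0.767

Finishing within 19 serves ⇔ at least 2 successes in the first 19. With X ~ Binomial(19, 0.14), P(Y ≤ 19) = 1 − P(X ≤ 1).
  k=0: C(19,0)·0.14^0·0.86^19 = 0.05695
  k=1: C(19,1)·0.14^1·0.86^18 = 0.17614
1 − 0.23309 = 0.76691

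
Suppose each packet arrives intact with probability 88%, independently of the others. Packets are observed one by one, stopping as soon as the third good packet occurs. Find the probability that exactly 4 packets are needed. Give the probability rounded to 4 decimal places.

Y = trial on which the third success occurs; negative binomial, r=3, p=0.88.
P(Y=4) = C(3,2) · p^3 · (1−p)^1
= 3 · 0.68147 · 0.12 = 0.245330

0.2453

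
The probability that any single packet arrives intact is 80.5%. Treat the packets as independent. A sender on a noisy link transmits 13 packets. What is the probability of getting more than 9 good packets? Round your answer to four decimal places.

0.7625

X ~ Binomial(13, 0.805); P(X ≥ 10) = Σ C(13,k) p^k (1−p)^(13−k) over k:
  k=10: C(13,10)·0.805^10·0.195^3 = 0.242342
  k=11: C(13,11)·0.805^11·0.195^2 = 0.272847
  k=12: C(13,12)·0.805^12·0.195^1 = 0.187728
  k=13: C(13,13)·0.805^13·0.195^0 = 0.059614
Total = 0.762530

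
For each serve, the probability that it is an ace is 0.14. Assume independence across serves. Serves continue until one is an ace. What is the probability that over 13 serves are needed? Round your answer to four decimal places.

0.1408

Y = number of serves to the first success; geometric, p = 0.14.
P(Y > 13) = P(first 13 all fail) = (1−p)^13 = 0.140760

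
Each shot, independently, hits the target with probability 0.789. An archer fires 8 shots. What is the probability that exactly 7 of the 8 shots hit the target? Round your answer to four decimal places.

0.3213

X ~ Binomial(n=8, p=0.789).
P(X=7) = C(8,7) · p^7 · (1−p)^1
= 8 · 0.19034 · 0.211 = 0.321301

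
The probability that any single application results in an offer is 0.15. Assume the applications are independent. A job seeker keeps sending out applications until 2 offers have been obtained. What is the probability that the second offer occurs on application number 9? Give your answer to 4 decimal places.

0.0577

Y = trial on which the second success occurs; negative binomial, r=2, p=0.15.
P(Y=9) = C(8,1) · p^2 · (1−p)^7
= 8 · 0.0225 · 0.32058 = 0.057704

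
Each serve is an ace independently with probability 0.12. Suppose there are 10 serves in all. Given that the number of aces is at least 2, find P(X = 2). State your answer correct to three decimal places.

X ~ Binomial(10, 0.12). Want P(X=2 | X≥2) = P(X=2) / P(X≥2).
P(X=2) = C(10,2)·0.12^2·0.88^8 = 0.23304
P(X≥2) = 1 − 0.27850 − 0.37977 = 0.34172
Ratio = 0.23304 / 0.34172 = 0.68196

0.682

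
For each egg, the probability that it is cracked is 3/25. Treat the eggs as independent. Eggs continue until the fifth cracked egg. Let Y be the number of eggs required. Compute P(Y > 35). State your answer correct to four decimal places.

Needing more than 35 eggs ⇔ fewer than 5 successes in the first 35. With X ~ Binomial(35, 0.12), P(Y > 35) = P(X ≤ 4).
  k=0: C(35,0)·0.12^0·0.88^35 = 0.011400
  k=1: C(35,1)·0.12^1·0.88^34 = 0.054408
  k=2: C(35,2)·0.12^2·0.88^33 = 0.126127
  k=3: C(35,3)·0.12^3·0.88^32 = 0.189190
  k=4: C(35,4)·0.12^4·0.88^31 = 0.206389
P(X ≤ 4) = 0.587514

0.5875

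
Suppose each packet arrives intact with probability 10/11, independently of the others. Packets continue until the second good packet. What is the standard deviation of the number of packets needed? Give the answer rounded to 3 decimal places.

0.469

Y = total packets until the second success; negative binomial with r=2, p=0.909091.
SD(Y) = √[r(1−p)/p²] = √(0.22000) = 0.46904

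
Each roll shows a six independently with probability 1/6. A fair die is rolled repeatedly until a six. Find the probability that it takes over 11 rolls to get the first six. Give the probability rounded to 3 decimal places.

0.135

Y = number of rolls to the first success; geometric, p = 0.166667.
P(Y > 11) = P(first 11 all fail) = (1−p)^11 = 0.13459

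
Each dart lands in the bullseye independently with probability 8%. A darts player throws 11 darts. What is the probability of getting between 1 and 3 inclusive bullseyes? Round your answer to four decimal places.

0.5918

X ~ Binomial(11, 0.08); P(1 ≤ X ≤ 3) = Σ C(11,k) p^k (1−p)^(11−k) over k:
  k=1: C(11,1)·0.08^1·0.92^10 = 0.382262
  k=2: C(11,2)·0.08^2·0.92^9 = 0.166201
  k=3: C(11,3)·0.08^3·0.92^8 = 0.043357
Total = 0.591819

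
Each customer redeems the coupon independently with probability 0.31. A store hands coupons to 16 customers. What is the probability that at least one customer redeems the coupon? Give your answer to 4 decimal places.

0.9974

P(at least one) = 1 − P(none) = 1 − (1 − 0.31)^16
= 1 − 0.002640 = 0.997360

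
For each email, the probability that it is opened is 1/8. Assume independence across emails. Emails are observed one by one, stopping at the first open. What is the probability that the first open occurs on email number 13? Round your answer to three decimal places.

0.025

Geometric (trials to first success), p = 0.125.
P(Y = 13) = (1−p)^12 · p = 0.20142 · 0.125 = 0.02518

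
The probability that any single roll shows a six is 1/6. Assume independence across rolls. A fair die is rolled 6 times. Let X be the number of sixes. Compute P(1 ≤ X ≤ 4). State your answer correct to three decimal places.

0.664

X ~ Binomial(6, 0.166667); P(1 ≤ X ≤ 4) = Σ C(6,k) p^k (1−p)^(6−k) over k:
  k=1: C(6,1)·0.166667^1·0.833333^5 = 0.40188
  k=2: C(6,2)·0.166667^2·0.833333^4 = 0.20094
  k=3: C(6,3)·0.166667^3·0.833333^3 = 0.05358
  k=4: C(6,4)·0.166667^4·0.833333^2 = 0.00804
Total = 0.66444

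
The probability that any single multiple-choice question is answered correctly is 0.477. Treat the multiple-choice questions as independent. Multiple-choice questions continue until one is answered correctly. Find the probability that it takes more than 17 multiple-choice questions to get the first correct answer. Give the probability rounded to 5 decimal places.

0.00002

Y = number of multiple-choice questions to the first success; geometric, p = 0.477.
P(Y > 17) = P(first 17 all fail) = (1−p)^17 = 0.0000164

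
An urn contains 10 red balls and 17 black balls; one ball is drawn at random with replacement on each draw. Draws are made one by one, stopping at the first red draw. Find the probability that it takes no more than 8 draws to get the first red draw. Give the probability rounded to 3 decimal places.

Y = number of draws to the first success; geometric, p = 0.370370.
P(Y ≤ 8) = 1 − (1−p)^8 = 1 − 0.02470 = 0.97530

0.975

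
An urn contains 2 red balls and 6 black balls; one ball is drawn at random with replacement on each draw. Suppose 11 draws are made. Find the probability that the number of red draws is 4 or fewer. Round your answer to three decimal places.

X ~ Binomial(11, 0.25); P(X ≤ 4) = Σ C(11,k) p^k (1−p)^(11−k) over k:
  k=0: C(11,0)·0.25^0·0.75^11 = 0.04224
  k=1: C(11,1)·0.25^1·0.75^10 = 0.15486
  k=2: C(11,2)·0.25^2·0.75^9 = 0.25810
  k=3: C(11,3)·0.25^3·0.75^8 = 0.25810
  k=4: C(11,4)·0.25^4·0.75^7 = 0.17207
Total = 0.88537

0.885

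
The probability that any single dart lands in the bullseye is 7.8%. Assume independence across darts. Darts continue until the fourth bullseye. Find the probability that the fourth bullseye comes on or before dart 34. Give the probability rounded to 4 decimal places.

0.2721

Finishing within 34 darts ⇔ at least 4 successes in the first 34. With X ~ Binomial(34, 0.078), P(Y ≤ 34) = 1 − P(X ≤ 3).
  k=0: C(34,0)·0.078^0·0.922^34 = 0.063220
  k=1: C(34,1)·0.078^1·0.922^33 = 0.181842
  k=2: C(34,2)·0.078^2·0.922^32 = 0.253829
  k=3: C(34,3)·0.078^3·0.922^31 = 0.229052
1 − 0.727943 = 0.272057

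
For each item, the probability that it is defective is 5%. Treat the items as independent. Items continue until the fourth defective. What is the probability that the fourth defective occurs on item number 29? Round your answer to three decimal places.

Y = trial on which the fourth success occurs; negative binomial, r=4, p=0.05.
P(Y=29) = C(28,3) · p^4 · (1−p)^25
= 3276 · 6.25e-06 · 0.27739 = 0.00568

0.006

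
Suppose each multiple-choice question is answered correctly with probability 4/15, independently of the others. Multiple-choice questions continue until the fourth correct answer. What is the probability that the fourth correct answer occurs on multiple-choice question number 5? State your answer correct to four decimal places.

Y = trial on which the fourth success occurs; negative binomial, r=4, p=0.266667.
P(Y=5) = C(4,3) · p^4 · (1−p)^1
= 4 · 0.0050568 · 0.73333 = 0.014833

0.0148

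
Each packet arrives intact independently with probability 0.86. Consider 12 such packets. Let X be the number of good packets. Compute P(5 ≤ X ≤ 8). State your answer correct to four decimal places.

X ~ Binomial(12, 0.86); P(5 ≤ X ≤ 8) = Σ C(12,k) p^k (1−p)^(12−k) over k:
  k=5: C(12,5)·0.86^5·0.14^7 = 0.000393
  k=6: C(12,6)·0.86^6·0.14^6 = 0.002815
  k=7: C(12,7)·0.86^7·0.14^5 = 0.014820
  k=8: C(12,8)·0.86^8·0.14^4 = 0.056899
Total = 0.074927

0.0749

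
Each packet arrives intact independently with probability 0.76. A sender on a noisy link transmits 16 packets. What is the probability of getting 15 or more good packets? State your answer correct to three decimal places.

0.075

X ~ Binomial(16, 0.76); P(X ≥ 15) = Σ C(16,k) p^k (1−p)^(16−k) over k:
  k=15: C(16,15)·0.76^15·0.24^1 = 0.06259
  k=16: C(16,16)·0.76^16·0.24^0 = 0.01239
Total = 0.07498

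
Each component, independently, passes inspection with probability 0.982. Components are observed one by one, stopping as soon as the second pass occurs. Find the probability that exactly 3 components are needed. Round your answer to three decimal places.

0.035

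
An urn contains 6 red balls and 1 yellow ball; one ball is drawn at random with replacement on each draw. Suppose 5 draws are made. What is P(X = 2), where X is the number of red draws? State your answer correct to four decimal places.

0.0214

X ~ Binomial(n=5, p=0.857143).
P(X=2) = C(5,2) · p^2 · (1−p)^3
= 10 · 0.73469 · 0.0029155 = 0.021420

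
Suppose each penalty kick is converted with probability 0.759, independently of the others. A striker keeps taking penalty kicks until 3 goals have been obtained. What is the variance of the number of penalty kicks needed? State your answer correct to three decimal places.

Y = total penalty kicks until the third success; negative binomial with r=3, p=0.759.
Var(Y) = r(1−p)/p² = 3·0.241 / 0.759² = 1.25503

1.255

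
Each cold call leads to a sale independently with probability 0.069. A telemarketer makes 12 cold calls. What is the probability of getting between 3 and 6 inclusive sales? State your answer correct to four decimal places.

0.0451

X ~ Binomial(12, 0.069); P(3 ≤ X ≤ 6) = Σ C(12,k) p^k (1−p)^(12−k) over k:
  k=3: C(12,3)·0.069^3·0.931^9 = 0.037977
  k=4: C(12,4)·0.069^4·0.931^8 = 0.006333
  k=5: C(12,5)·0.069^5·0.931^7 = 0.000751
  k=6: C(12,6)·0.069^6·0.931^6 = 0.000065
Total = 0.045125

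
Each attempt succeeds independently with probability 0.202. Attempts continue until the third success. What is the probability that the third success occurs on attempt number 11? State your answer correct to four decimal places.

Y = trial on which the third success occurs; negative binomial, r=3, p=0.202.
P(Y=11) = C(10,2) · p^3 · (1−p)^8
= 45 · 0.0082424 · 0.16445 = 0.060994

0.0610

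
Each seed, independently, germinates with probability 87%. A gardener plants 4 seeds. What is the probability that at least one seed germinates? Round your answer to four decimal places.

P(at least one) = 1 − P(none) = 1 − (1 − 0.87)^4
= 1 − 0.000286 = 0.999714

0.9997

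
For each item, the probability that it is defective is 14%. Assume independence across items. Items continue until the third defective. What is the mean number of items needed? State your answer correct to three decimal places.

21.429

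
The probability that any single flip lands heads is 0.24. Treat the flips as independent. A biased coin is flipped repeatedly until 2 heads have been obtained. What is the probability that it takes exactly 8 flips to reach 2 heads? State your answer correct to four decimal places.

Y = trial on which the second success occurs; negative binomial, r=2, p=0.24.
P(Y=8) = C(7,1) · p^2 · (1−p)^6
= 7 · 0.0576 · 0.1927 = 0.077697

0.0777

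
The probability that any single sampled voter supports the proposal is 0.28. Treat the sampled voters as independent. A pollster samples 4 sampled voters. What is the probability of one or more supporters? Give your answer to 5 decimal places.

P(at least one) = 1 − P(none) = 1 − (1 − 0.28)^4
= 1 − 0.2687386 = 0.7312614

0.73126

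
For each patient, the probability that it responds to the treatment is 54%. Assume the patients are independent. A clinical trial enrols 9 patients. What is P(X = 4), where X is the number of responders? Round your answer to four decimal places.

0.2207

X ~ Binomial(n=9, p=0.54).
P(X=4) = C(9,4) · p^4 · (1−p)^5
= 126 · 0.085031 · 0.020596 = 0.220666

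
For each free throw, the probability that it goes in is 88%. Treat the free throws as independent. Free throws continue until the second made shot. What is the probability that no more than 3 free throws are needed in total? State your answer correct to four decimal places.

0.9603

Finishing within 3 free throws ⇔ at least 2 successes in the first 3. With X ~ Binomial(3, 0.88), P(Y ≤ 3) = 1 − P(X ≤ 1).
  k=0: C(3,0)·0.88^0·0.12^3 = 0.001728
  k=1: C(3,1)·0.88^1·0.12^2 = 0.038016
1 − 0.039744 = 0.960256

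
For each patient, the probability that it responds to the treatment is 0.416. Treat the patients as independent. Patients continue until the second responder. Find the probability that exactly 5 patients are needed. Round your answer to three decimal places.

0.138

Y = trial on which the second success occurs; negative binomial, r=2, p=0.416.
P(Y=5) = C(4,1) · p^2 · (1−p)^3
= 4 · 0.17306 · 0.19918 = 0.13787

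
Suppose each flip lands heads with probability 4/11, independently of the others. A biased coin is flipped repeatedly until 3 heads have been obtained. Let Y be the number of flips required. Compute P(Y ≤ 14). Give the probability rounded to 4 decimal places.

0.9309

Finishing within 14 flips ⇔ at least 3 successes in the first 14. With X ~ Binomial(14, 0.363636), P(Y ≤ 14) = 1 − P(X ≤ 2).
  k=0: C(14,0)·0.363636^0·0.636364^14 = 0.001786
  k=1: C(14,1)·0.363636^1·0.636364^13 = 0.014288
  k=2: C(14,2)·0.363636^2·0.636364^12 = 0.053069
1 − 0.069143 = 0.930857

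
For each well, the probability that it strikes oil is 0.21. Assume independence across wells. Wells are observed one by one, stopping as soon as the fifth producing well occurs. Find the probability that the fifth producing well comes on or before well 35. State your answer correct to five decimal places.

Finishing within 35 wells ⇔ at least 5 successes in the first 35. With X ~ Binomial(35, 0.21), P(Y ≤ 35) = 1 − P(X ≤ 4).
  k=0: C(35,0)·0.21^0·0.79^35 = 0.0002612
  k=1: C(35,1)·0.21^1·0.79^34 = 0.0024300
  k=2: C(35,2)·0.21^2·0.79^33 = 0.0109812
  k=3: C(35,3)·0.21^3·0.79^32 = 0.0321096
  k=4: C(35,4)·0.21^4·0.79^31 = 0.0682836
1 − 0.1140656 = 0.8859344

0.88593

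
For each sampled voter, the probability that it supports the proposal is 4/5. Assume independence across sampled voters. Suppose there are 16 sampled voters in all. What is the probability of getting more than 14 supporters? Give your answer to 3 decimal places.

0.141

X ~ Binomial(16, 0.80); P(X ≥ 15) = Σ C(16,k) p^k (1−p)^(16−k) over k:
  k=15: C(16,15)·0.80^15·0.20^1 = 0.11259
  k=16: C(16,16)·0.80^16·0.20^0 = 0.02815
Total = 0.14074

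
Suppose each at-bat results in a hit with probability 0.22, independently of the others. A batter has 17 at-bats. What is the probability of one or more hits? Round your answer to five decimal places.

0.98536

P(at least one) = 1 − P(none) = 1 − (1 − 0.22)^17
= 1 − 0.0146423 = 0.9853577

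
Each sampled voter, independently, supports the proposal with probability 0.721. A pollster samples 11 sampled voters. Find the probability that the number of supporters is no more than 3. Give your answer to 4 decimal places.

X ~ Binomial(11, 0.721); P(X ≤ 3) = Σ C(11,k) p^k (1−p)^(11−k) over k:
  k=0: C(11,0)·0.721^0·0.279^11 = 0.000001
  k=1: C(11,1)·0.721^1·0.279^10 = 0.000023
  k=2: C(11,2)·0.721^2·0.279^9 = 0.000293
  k=3: C(11,3)·0.721^3·0.279^8 = 0.002271
Total = 0.002587

0.0026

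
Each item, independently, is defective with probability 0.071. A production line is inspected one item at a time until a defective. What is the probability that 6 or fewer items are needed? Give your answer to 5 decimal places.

Y = number of items to the first success; geometric, p = 0.071.
P(Y ≤ 6) = 1 − (1−p)^6 = 1 − 0.6428273 = 0.3571727

0.35717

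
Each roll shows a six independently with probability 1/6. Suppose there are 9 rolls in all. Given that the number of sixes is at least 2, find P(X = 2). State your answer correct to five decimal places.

0.61023

X ~ Binomial(9, 0.166667). Want P(X=2 | X≥2) = P(X=2) / P(X≥2).
P(X=2) = C(9,2)·0.166667^2·0.833333^7 = 0.2790816
P(X≥2) = 1 − 0.1938067 − 0.3488521 = 0.4573412
Ratio = 0.2790816 / 0.4573412 = 0.6102263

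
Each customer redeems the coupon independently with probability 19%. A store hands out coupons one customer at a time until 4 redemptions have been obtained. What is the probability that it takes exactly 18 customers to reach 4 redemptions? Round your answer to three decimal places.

0.046

Y = trial on which the fourth success occurs; negative binomial, r=4, p=0.19.
P(Y=18) = C(17,3) · p^4 · (1−p)^14
= 680 · 0.0013032 · 0.052335 = 0.04638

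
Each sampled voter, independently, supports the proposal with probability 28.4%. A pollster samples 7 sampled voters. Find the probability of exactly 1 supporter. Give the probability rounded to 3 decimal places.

X ~ Binomial(n=7, p=0.284).
P(X=1) = C(7,1) · p^1 · (1−p)^6
= 7 · 0.284 · 0.13473 = 0.26785

0.268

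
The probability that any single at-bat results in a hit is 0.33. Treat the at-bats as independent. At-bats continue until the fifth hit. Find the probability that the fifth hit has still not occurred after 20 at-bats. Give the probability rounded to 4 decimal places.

0.1589

Needing more than 20 at-bats ⇔ fewer than 5 successes in the first 20. With X ~ Binomial(20, 0.33), P(Y > 20) = P(X ≤ 4).
  k=0: C(20,0)·0.33^0·0.67^20 = 0.000332
  k=1: C(20,1)·0.33^1·0.67^19 = 0.003273
  k=2: C(20,2)·0.33^2·0.67^18 = 0.015315
  k=3: C(20,3)·0.33^3·0.67^17 = 0.045260
  k=4: C(20,4)·0.33^4·0.67^16 = 0.094743
P(X ≤ 4) = 0.158924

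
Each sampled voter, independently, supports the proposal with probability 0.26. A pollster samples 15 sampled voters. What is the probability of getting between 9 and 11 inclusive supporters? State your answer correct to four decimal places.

X ~ Binomial(15, 0.26); P(9 ≤ X ≤ 11) = Σ C(15,k) p^k (1−p)^(15−k) over k:
  k=9: C(15,9)·0.26^9·0.74^6 = 0.004462
  k=10: C(15,10)·0.26^10·0.74^5 = 0.000941
  k=11: C(15,11)·0.26^11·0.74^4 = 0.000150
Total = 0.005553

0.0056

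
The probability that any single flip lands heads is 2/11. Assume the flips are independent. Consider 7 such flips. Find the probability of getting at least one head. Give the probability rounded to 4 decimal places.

P(at least one) = 1 − P(none) = 1 − (1 − 0.181818)^7
= 1 − 0.245442 = 0.754558

0.7546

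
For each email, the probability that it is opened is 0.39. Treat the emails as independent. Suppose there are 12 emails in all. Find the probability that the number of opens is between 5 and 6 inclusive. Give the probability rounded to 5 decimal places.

X ~ Binomial(12, 0.39); P(5 ≤ X ≤ 6) = Σ C(12,k) p^k (1−p)^(12−k) over k:
  k=5: C(12,5)·0.39^5·0.61^7 = 0.2245728
  k=6: C(12,6)·0.39^6·0.61^6 = 0.1675092
Total = 0.3920819

0.39208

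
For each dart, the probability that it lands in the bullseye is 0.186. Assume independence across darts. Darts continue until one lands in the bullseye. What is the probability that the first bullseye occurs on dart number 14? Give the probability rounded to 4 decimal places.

Geometric (trials to first success), p = 0.186.
P(Y = 14) = (1−p)^13 · p = 0.068884 · 0.186 = 0.012812

0.0128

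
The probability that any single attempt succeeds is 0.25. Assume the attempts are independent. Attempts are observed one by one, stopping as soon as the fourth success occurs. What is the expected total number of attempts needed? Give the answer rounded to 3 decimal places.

Y = total attempts until the fourth success; negative binomial with r=4, p=0.25.
E[Y] = r / p = 4 / 0.25 = 16.00000

16.000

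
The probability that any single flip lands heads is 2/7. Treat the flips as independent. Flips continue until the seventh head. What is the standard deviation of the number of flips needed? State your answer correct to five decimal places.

7.82624

Y = total flips until the seventh success; negative binomial with r=7, p=0.285714.
SD(Y) = √[r(1−p)/p²] = √(61.2500000) = 7.8262379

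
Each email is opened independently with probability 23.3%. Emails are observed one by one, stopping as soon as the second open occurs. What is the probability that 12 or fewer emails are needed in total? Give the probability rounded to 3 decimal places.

Finishing within 12 emails ⇔ at least 2 successes in the first 12. With X ~ Binomial(12, 0.233), P(Y ≤ 12) = 1 − P(X ≤ 1).
  k=0: C(12,0)·0.233^0·0.767^12 = 0.04145
  k=1: C(12,1)·0.233^1·0.767^11 = 0.15111
1 − 0.19256 = 0.80744

0.807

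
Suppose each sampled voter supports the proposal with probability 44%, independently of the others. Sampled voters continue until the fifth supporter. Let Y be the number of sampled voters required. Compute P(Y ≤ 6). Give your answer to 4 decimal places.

Finishing within 6 sampled voters ⇔ at least 5 successes in the first 6. With X ~ Binomial(6, 0.44), P(Y ≤ 6) = 1 − P(X ≤ 4).
  k=0: C(6,0)·0.44^0·0.56^6 = 0.030841
  k=1: C(6,1)·0.44^1·0.56^5 = 0.145393
  k=2: C(6,2)·0.44^2·0.56^4 = 0.285594
  k=3: C(6,3)·0.44^3·0.56^3 = 0.299193
  k=4: C(6,4)·0.44^4·0.56^2 = 0.176310
1 − 0.937332 = 0.062668

0.0627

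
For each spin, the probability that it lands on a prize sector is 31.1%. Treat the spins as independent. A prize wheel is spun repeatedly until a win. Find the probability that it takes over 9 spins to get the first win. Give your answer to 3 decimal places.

Y = number of spins to the first success; geometric, p = 0.311.
P(Y > 9) = P(first 9 all fail) = (1−p)^9 = 0.03499

0.035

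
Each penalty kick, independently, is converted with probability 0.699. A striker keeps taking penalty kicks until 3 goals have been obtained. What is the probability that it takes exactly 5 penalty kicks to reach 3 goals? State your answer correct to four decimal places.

0.1857

Y = trial on which the third success occurs; negative binomial, r=3, p=0.699.
P(Y=5) = C(4,2) · p^3 · (1−p)^2
= 6 · 0.34153 · 0.090601 = 0.185659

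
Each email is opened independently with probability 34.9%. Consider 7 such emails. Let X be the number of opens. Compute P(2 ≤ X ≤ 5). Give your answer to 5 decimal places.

0.75563

X ~ Binomial(7, 0.349); P(2 ≤ X ≤ 5) = Σ C(7,k) p^k (1−p)^(7−k) over k:
  k=2: C(7,2)·0.349^2·0.651^5 = 0.2990715
  k=3: C(7,3)·0.349^3·0.651^4 = 0.2672196
  k=4: C(7,4)·0.349^4·0.651^3 = 0.1432560
  k=5: C(7,5)·0.349^5·0.651^2 = 0.0460796
Total = 0.7556267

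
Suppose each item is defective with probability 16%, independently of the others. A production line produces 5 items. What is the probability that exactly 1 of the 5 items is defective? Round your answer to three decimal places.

0.398

X ~ Binomial(n=5, p=0.16).
P(X=1) = C(5,1) · p^1 · (1−p)^4
= 5 · 0.16 · 0.49787 = 0.39830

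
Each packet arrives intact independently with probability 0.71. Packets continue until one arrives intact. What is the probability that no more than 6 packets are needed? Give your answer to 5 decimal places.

0.99941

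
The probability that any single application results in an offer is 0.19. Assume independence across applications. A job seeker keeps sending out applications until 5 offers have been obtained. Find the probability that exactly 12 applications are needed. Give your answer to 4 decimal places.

0.0187

Y = trial on which the fifth success occurs; negative binomial, r=5, p=0.19.
P(Y=12) = C(11,4) · p^5 · (1−p)^7
= 330 · 0.00024761 · 0.22877 = 0.018693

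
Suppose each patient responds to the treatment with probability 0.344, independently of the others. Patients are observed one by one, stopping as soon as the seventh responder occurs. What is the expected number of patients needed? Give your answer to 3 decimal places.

20.349

Y = total patients until the seventh success; negative binomial with r=7, p=0.344.
E[Y] = r / p = 7 / 0.344 = 20.34884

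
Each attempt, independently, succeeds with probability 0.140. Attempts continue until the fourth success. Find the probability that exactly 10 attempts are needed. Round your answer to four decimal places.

0.0131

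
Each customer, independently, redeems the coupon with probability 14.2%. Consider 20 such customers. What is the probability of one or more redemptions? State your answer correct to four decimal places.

0.9533

P(at least one) = 1 − P(none) = 1 − (1 − 0.142)^20
= 1 − 0.046746 = 0.953254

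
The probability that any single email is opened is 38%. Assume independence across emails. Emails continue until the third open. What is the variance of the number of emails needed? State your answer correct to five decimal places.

12.88089

Y = total emails until the third success; negative binomial with r=3, p=0.38.
Var(Y) = r(1−p)/p² = 3·0.62 / 0.38² = 12.8808864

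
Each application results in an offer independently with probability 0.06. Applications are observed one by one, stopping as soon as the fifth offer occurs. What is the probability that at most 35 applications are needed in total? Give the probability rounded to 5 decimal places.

0.05628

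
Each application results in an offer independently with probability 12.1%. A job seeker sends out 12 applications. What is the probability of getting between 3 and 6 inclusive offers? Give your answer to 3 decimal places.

X ~ Binomial(12, 0.121); P(3 ≤ X ≤ 6) = Σ C(12,k) p^k (1−p)^(12−k) over k:
  k=3: C(12,3)·0.121^3·0.879^9 = 0.12209
  k=4: C(12,4)·0.121^4·0.879^8 = 0.03781
  k=5: C(12,5)·0.121^5·0.879^7 = 0.00833
  k=6: C(12,6)·0.121^6·0.879^6 = 0.00134
Total = 0.16957

0.170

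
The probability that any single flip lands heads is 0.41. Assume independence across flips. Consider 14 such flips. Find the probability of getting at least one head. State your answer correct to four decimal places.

P(at least one) = 1 − P(none) = 1 − (1 − 0.41)^14
= 1 − 0.000619 = 0.999381

0.9994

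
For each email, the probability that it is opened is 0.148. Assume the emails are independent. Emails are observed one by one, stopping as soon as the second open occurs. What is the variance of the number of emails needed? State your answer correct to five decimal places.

77.79401

Y = total emails until the second success; negative binomial with r=2, p=0.148.
Var(Y) = r(1−p)/p² = 2·0.852 / 0.148² = 77.7940102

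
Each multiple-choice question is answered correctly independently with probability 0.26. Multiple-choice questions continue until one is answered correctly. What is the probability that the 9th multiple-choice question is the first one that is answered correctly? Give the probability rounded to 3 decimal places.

0.023

Geometric (trials to first success), p = 0.26.
P(Y = 9) = (1−p)^8 · p = 0.089919 · 0.26 = 0.02338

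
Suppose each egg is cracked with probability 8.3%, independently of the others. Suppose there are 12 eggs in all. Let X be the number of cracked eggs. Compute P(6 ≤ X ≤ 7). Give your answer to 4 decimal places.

X ~ Binomial(12, 0.083); P(6 ≤ X ≤ 7) = Σ C(12,k) p^k (1−p)^(12−k) over k:
  k=6: C(12,6)·0.083^6·0.917^6 = 0.000180
  k=7: C(12,7)·0.083^7·0.917^5 = 0.000014
Total = 0.000194

0.0002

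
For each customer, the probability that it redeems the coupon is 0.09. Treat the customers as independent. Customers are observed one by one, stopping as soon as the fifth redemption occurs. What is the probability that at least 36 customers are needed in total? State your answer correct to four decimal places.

0.7968

Needing more than 35 customers ⇔ fewer than 5 successes in the first 35. With X ~ Binomial(35, 0.09), P(Y > 35) = P(X ≤ 4).
  k=0: C(35,0)·0.09^0·0.91^35 = 0.036851
  k=1: C(35,1)·0.09^1·0.91^34 = 0.127561
  k=2: C(35,2)·0.09^2·0.91^33 = 0.214471
  k=3: C(35,3)·0.09^3·0.91^32 = 0.233325
  k=4: C(35,4)·0.09^4·0.91^31 = 0.184609
P(X ≤ 4) = 0.796817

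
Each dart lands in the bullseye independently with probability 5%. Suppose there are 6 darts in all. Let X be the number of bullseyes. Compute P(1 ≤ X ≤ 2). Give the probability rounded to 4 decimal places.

X ~ Binomial(6, 0.05); P(1 ≤ X ≤ 2) = Σ C(6,k) p^k (1−p)^(6−k) over k:
  k=1: C(6,1)·0.05^1·0.95^5 = 0.232134
  k=2: C(6,2)·0.05^2·0.95^4 = 0.030544
Total = 0.262678

0.2627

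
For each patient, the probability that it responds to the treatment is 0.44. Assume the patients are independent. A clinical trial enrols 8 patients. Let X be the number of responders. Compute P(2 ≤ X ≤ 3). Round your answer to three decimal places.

X ~ Binomial(8, 0.44); P(2 ≤ X ≤ 3) = Σ C(8,k) p^k (1−p)^(8−k) over k:
  k=2: C(8,2)·0.44^2·0.56^6 = 0.16718
  k=3: C(8,3)·0.44^3·0.56^5 = 0.26272
Total = 0.42990

0.430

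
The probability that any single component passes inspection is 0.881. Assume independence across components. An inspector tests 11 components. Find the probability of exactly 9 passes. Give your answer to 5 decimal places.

X ~ Binomial(n=11, p=0.881).
P(X=9) = C(11,9) · p^9 · (1−p)^2
= 55 · 0.31973 · 0.014161 = 0.2490232

0.24902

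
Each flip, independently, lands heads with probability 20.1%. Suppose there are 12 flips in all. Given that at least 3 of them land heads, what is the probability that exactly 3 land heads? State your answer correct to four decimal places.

0.5326

X ~ Binomial(12, 0.201). Want P(X=3 | X≥3) = P(X=3) / P(X≥3).
P(X=3) = C(12,3)·0.201^3·0.799^9 = 0.237100
P(X≥3) = 1 − 0.067696 − 0.204358 − 0.282751 = 0.445195
Ratio = 0.237100 / 0.445195 = 0.532576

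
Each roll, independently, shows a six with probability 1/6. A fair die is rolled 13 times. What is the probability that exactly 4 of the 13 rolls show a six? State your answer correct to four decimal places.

0.1069

X ~ Binomial(n=13, p=0.166667).
P(X=4) = C(13,4) · p^4 · (1−p)^9
= 715 · 0.0007716 · 0.19381 = 0.106923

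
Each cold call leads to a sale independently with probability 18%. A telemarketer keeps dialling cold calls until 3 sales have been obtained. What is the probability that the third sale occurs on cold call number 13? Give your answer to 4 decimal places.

Y = trial on which the third success occurs; negative binomial, r=3, p=0.18.
P(Y=13) = C(12,2) · p^3 · (1−p)^10
= 66 · 0.005832 · 0.13745 = 0.052905

0.0529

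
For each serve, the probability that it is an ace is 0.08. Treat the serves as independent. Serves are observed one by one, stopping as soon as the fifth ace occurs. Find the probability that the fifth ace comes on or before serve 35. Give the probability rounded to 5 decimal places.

Finishing within 35 serves ⇔ at least 5 successes in the first 35. With X ~ Binomial(35, 0.08), P(Y ≤ 35) = 1 − P(X ≤ 4).
  k=0: C(35,0)·0.08^0·0.92^35 = 0.0540224
  k=1: C(35,1)·0.08^1·0.92^34 = 0.1644160
  k=2: C(35,2)·0.08^2·0.92^33 = 0.2430498
  k=3: C(35,3)·0.08^3·0.92^32 = 0.2324824
  k=4: C(35,4)·0.08^4·0.92^31 = 0.1617269
1 − 0.8556975 = 0.1443025

0.14430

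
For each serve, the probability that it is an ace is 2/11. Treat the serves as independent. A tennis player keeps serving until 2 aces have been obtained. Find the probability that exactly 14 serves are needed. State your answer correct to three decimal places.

0.039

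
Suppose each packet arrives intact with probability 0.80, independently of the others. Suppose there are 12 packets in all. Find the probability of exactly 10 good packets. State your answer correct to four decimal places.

X ~ Binomial(n=12, p=0.80).
P(X=10) = C(12,10) · p^10 · (1−p)^2
= 66 · 0.10737 · 0.04 = 0.283468

0.2835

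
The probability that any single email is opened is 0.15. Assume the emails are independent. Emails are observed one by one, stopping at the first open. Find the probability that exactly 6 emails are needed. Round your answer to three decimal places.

Geometric (trials to first success), p = 0.15.
P(Y = 6) = (1−p)^5 · p = 0.44371 · 0.15 = 0.06656

0.067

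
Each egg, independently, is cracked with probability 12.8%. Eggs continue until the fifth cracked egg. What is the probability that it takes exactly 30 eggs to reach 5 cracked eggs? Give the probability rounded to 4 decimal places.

Y = trial on which the fifth success occurs; negative binomial, r=5, p=0.128.
P(Y=30) = C(29,4) · p^5 · (1−p)^25
= 23751 · 3.436e-05 · 0.032577 = 0.026585

0.0266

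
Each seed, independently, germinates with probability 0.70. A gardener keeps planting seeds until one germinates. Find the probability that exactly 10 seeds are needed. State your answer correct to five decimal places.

Geometric (trials to first success), p = 0.70.
P(Y = 10) = (1−p)^9 · p = 1.9683e-05 · 0.70 = 0.0000138

0.00001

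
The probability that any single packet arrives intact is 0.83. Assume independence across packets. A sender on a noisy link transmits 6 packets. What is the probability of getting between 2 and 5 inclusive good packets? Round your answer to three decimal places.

X ~ Binomial(6, 0.83); P(2 ≤ X ≤ 5) = Σ C(6,k) p^k (1−p)^(6−k) over k:
  k=2: C(6,2)·0.83^2·0.17^4 = 0.00863
  k=3: C(6,3)·0.83^3·0.17^3 = 0.05618
  k=4: C(6,4)·0.83^4·0.17^2 = 0.20573
  k=5: C(6,5)·0.83^5·0.17^1 = 0.40178
Total = 0.67233

0.672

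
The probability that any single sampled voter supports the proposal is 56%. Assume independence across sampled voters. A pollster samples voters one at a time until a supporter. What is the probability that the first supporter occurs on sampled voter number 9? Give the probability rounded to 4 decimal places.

0.0008

Geometric (trials to first success), p = 0.56.
P(Y = 9) = (1−p)^8 · p = 0.0014048 · 0.56 = 0.000787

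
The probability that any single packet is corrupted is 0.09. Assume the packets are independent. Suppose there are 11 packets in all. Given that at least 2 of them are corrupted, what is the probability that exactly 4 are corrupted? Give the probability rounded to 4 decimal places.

0.0430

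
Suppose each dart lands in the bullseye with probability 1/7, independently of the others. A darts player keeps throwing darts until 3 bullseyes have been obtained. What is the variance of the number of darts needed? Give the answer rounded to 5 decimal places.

Y = total darts until the third success; negative binomial with r=3, p=0.142857.
Var(Y) = r(1−p)/p² = 3·0.857143 / 0.142857² = 126.0000000

126.00000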